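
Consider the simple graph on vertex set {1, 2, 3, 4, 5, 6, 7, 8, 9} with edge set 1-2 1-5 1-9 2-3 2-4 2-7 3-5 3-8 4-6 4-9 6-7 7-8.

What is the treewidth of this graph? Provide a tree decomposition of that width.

The largest bag has 4 vertices, giving width 3; this decomposition certifies tw(G) ≤ 3. For the lower bound: the 4 vertex sets {6,7,8}, {3}, {2}, {1,4,5,9} are disjoint, each induces a connected subgraph, and every pair is joined by at least one edge of G. Contracting each set to a single vertex therefore yields K_{4} as a minor, and since treewidth is minor-monotone, tw(G) ≥ tw(K_{4}) = 3. Therefore the treewidth is 3.

Treewidth 3.
One optimal decomposition is:
Bags: B1 = {3, 6, 7, 8}  B2 = {2, 3, 6, 7}  B3 = {2, 3, 4, 6}  B4 = {2, 3, 4, 5}  B5 = {1, 2, 4, 5}  B6 = {1, 4, 5, 9}
Tree: B1–B2, B2–B3, B3–B4, B4–B5, B5–B6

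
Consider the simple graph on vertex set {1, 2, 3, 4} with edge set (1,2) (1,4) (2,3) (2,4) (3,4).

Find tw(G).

2

A width-2 tree decomposition is:
Bags: B1 = {2, 3, 4}  B2 = {1, 2, 4}
Tree: B1–B2
Each bag holds 3 vertices, so the decomposition has width 2, which upper-bounds the treewidth. For the lower bound, the 3 vertices {1, 2, 4} are pairwise adjacent, and any tree decomposition puts a clique entirely inside one bag — forcing width ≥ 2. Therefore the treewidth is 2.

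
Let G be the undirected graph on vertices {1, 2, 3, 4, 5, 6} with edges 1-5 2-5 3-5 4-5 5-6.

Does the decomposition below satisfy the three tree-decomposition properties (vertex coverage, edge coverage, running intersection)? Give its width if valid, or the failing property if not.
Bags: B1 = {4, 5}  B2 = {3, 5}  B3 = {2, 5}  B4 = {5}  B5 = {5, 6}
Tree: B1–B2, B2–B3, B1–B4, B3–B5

A tree decomposition must satisfy three properties: every vertex lies in some bag; for every edge, both endpoints lie together in some bag; and for every vertex, the bags containing it form a connected subtree. Here vertex 1 appears in no bag, so the decomposition is invalid.

No — vertex 1 appears in no bag.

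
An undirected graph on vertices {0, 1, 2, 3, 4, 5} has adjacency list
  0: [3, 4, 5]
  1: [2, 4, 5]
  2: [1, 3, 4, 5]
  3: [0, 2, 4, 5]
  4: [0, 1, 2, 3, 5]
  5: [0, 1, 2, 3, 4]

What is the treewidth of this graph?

3

A width-3 tree decomposition is:
Bags: B1 = {2, 3, 4, 5}  B2 = {0, 3, 4, 5}  B3 = {1, 2, 4, 5}
Tree: B1–B2, B1–B3
Each bag holds 4 vertices, so the decomposition has width 3, which upper-bounds the treewidth. Conversely, {0, 3, 4, 5} is a clique of size 4, and the vertices of any clique must share a bag in every tree decomposition; so some bag has ≥ 4 vertices and tw(G) ≥ 3. Hence tw(G) = 3 exactly.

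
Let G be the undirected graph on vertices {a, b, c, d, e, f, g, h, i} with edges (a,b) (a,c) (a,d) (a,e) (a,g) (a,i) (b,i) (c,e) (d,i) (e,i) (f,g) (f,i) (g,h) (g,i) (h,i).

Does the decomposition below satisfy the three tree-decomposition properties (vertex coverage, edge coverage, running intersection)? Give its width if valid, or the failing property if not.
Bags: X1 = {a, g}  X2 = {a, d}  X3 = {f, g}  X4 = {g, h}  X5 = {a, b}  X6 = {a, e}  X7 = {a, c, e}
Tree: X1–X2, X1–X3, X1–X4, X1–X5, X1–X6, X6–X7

A tree decomposition must satisfy three properties: every vertex lies in some bag; for every edge, both endpoints lie together in some bag; and for every vertex, the bags containing it form a connected subtree. Here vertex i appears in no bag, so the decomposition is invalid.

No — vertex i appears in no bag.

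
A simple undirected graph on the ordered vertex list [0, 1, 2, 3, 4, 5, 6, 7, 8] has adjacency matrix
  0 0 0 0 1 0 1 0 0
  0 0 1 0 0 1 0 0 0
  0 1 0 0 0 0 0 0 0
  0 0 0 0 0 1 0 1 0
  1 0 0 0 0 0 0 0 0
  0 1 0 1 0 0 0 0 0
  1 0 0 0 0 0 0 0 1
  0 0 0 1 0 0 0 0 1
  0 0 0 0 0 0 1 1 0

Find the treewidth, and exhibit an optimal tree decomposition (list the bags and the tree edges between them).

Each bag holds 2 vertices, so the decomposition has width 1, which upper-bounds the treewidth. G has an edge, so its treewidth is at least 1. Therefore the treewidth is 1.

Treewidth 1.
One such decomposition:
Bags: B1 = {0, 4}  B2 = {0, 6}  B3 = {6, 8}  B4 = {7, 8}  B5 = {3, 7}  B6 = {3, 5}  B7 = {1, 5}  B8 = {1, 2}
Tree: B1–B2, B2–B3, B3–B4, B4–B5, B5–B6, B6–B7, B7–B8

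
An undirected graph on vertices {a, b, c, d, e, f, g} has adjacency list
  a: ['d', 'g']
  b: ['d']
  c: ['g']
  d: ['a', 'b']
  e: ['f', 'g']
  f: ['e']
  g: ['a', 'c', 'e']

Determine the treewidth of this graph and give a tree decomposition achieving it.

The largest bag has 2 vertices, giving width 1; this decomposition certifies tw(G) ≤ 1. Since G has at least one edge (e.g. g–a), it is not an edgeless graph, so tw(G) ≥ 1. The upper and lower bounds meet at 1, so that is the treewidth.

Treewidth 1.
Bags: B1 = {a, g}  B2 = {c, g}  B3 = {a, d}  B4 = {e, g}  B5 = {b, d}  B6 = {e, f}
Tree: B1–B2, B1–B3, B2–B4, B3–B5, B4–B6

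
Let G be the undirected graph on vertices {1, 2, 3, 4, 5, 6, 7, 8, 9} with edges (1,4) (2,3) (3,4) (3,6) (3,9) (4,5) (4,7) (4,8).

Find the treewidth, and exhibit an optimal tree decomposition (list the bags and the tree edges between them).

Treewidth 1.
One optimal decomposition is:
Bags: B1 = {3, 4}  B2 = {4, 8}  B3 = {3, 9}  B4 = {4, 7}  B5 = {2, 3}  B6 = {4, 5}  B7 = {1, 4}  B8 = {3, 6}
Tree: B1–B2, B1–B3, B1–B4, B3–B5, B4–B6, B1–B7, B1–B8

Every bag has size at most 2, so the width is 2 − 1 = 1 and tw(G) ≤ 1. Since G has at least one edge (e.g. 4–3), it is not an edgeless graph, so tw(G) ≥ 1. Hence tw(G) = 1 exactly.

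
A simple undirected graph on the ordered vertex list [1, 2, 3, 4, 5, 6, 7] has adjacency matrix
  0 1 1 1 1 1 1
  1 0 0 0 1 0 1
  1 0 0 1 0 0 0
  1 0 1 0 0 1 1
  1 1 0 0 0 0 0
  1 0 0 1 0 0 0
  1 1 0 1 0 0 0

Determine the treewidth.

2

A width-2 tree decomposition is:
Bags: B1 = {1, 2, 7}  B2 = {1, 4, 7}  B3 = {1, 2, 5}  B4 = {1, 4, 6}  B5 = {1, 3, 4}
Tree: B1–B2, B1–B3, B2–B4, B4–B5
Each bag holds 3 vertices, so the decomposition has width 2, which upper-bounds the treewidth. For the lower bound, the 3 vertices {1, 2, 5} are pairwise adjacent, and any tree decomposition puts a clique entirely inside one bag — forcing width ≥ 2. The upper and lower bounds meet at 2, so that is the treewidth.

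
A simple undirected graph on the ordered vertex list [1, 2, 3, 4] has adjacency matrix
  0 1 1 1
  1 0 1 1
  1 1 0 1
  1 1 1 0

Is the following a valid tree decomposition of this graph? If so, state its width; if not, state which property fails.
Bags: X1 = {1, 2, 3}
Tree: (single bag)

No — vertex 4 appears in no bag.

A tree decomposition must satisfy three properties: every vertex lies in some bag; for every edge, both endpoints lie together in some bag; and for every vertex, the bags containing it form a connected subtree. Here vertex 4 appears in no bag, so the decomposition is invalid.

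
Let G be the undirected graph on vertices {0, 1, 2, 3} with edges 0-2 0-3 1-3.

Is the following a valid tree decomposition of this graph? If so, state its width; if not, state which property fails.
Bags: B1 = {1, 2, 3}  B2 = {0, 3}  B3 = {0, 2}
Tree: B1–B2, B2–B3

No — bags containing vertex 2 are not connected in the tree.

A tree decomposition must satisfy three properties: every vertex lies in some bag; for every edge, both endpoints lie together in some bag; and for every vertex, the bags containing it form a connected subtree. Here bags containing vertex 2 are not connected in the tree, so the decomposition is invalid.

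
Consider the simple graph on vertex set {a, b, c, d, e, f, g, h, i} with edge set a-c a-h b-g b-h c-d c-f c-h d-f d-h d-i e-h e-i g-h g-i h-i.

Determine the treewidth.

2

A width-2 tree decomposition is:
Bags: B1 = {d, h, i}  B2 = {g, h, i}  B3 = {c, d, h}  B4 = {b, g, h}  B5 = {a, c, h}  B6 = {e, h, i}  B7 = {c, d, f}
Tree: B1–B2, B1–B3, B2–B4, B3–B5, B2–B6, B3–B7
The largest bag has 3 vertices, giving width 2; this decomposition certifies tw(G) ≤ 2. For the lower bound, the 3 vertices {c, d, h} are pairwise adjacent, and any tree decomposition puts a clique entirely inside one bag — forcing width ≥ 2. Hence tw(G) = 2 exactly.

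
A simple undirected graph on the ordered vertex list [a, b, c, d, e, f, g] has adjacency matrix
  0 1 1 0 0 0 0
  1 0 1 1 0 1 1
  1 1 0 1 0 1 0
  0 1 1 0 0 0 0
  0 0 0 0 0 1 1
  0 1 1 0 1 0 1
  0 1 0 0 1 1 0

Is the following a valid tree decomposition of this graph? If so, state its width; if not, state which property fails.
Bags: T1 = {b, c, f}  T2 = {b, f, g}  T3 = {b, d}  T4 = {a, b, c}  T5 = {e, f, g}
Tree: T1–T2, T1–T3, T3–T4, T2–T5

A tree decomposition must satisfy three properties: every vertex lies in some bag; for every edge, both endpoints lie together in some bag; and for every vertex, the bags containing it form a connected subtree. Here edge (c,d) lies in no bag, so the decomposition is invalid.

No — edge (c,d) lies in no bag.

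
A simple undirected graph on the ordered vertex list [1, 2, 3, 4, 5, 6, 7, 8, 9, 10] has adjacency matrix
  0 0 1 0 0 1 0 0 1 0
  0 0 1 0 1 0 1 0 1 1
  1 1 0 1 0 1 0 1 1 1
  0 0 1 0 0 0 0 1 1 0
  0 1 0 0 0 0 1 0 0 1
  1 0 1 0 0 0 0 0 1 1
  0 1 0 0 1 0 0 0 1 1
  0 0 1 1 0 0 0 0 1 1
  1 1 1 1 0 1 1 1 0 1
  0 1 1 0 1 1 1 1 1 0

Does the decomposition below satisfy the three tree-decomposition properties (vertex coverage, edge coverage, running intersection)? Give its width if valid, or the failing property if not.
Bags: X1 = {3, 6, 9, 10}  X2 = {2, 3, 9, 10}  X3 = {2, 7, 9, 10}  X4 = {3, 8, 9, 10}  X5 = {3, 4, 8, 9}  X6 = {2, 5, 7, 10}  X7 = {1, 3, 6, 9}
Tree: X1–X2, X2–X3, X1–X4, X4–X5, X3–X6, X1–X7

Yes; width 3.

Every vertex of G appears in some bag (union = {1, 2, 3, 4, 5, 6, 7, 8, 9, 10}); every edge is covered by a bag; and for each vertex v the set of bags containing v is connected in the bag tree. The decomposition is therefore valid. The largest bag has 4 vertices, so the width is 3.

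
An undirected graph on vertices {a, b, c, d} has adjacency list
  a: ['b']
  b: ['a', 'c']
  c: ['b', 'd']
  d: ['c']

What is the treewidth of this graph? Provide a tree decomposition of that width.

The largest bag has 2 vertices, giving width 1; this decomposition certifies tw(G) ≤ 1. Since G has at least one edge (e.g. a–b), it is not an edgeless graph, so tw(G) ≥ 1. Hence tw(G) = 1 exactly.

Treewidth 1.
One such decomposition:
Bags: B1 = {a, b}  B2 = {b, c}  B3 = {c, d}
Tree: B1–B2, B2–B3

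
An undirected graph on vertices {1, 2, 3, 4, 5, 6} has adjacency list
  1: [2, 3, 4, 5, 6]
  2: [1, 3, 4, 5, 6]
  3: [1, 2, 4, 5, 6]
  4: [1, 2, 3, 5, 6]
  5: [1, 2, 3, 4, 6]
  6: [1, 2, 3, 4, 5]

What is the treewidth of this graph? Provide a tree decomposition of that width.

With just one bag of size 6, the width is 6 − 1 = 5, so tw(G) ≤ 5. Conversely, {1, 2, 3, 4, 5, 6} is a clique of size 6, and the vertices of any clique must share a bag in every tree decomposition; so some bag has ≥ 6 vertices and tw(G) ≥ 5. Hence tw(G) = 5 exactly.

Treewidth 5.
One optimal decomposition is:
Bags: B1 = {1, 2, 3, 4, 5, 6}
Tree: (single bag)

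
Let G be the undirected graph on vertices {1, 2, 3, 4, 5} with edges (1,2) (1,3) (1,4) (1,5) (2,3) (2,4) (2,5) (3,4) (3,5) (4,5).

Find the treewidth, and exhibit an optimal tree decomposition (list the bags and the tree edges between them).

With just one bag of size 5, the width is 5 − 1 = 4, so tw(G) ≤ 4. Conversely, {1, 2, 3, 4, 5} is a clique of size 5, and the vertices of any clique must share a bag in every tree decomposition; so some bag has ≥ 5 vertices and tw(G) ≥ 4. Hence tw(G) = 4 exactly.

Treewidth 4.
One optimal decomposition is:
Bags: B1 = {1, 2, 3, 4, 5}
Tree: (single bag)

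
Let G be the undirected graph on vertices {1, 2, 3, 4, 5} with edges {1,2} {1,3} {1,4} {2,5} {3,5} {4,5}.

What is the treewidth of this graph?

2

A width-2 tree decomposition is:
Bags: B1 = {1, 4, 5}  B2 = {1, 3, 5}  B3 = {1, 2, 5}
Tree: B1–B2, B2–B3
Each bag holds 3 vertices, so the decomposition has width 2, which upper-bounds the treewidth. For the lower bound, G contains the cycle 4–1–3–5–4, so G is not a forest; only forests have treewidth ≤ 1, hence tw(G) ≥ 2. Therefore the treewidth is 2.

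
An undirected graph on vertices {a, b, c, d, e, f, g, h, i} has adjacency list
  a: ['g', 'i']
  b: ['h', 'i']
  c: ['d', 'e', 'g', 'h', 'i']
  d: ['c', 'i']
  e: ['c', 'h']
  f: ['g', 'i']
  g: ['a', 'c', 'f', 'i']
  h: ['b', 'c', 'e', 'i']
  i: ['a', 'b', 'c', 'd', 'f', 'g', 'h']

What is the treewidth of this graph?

A width-2 tree decomposition is:
Bags: B1 = {c, h, i}  B2 = {c, g, i}  B3 = {c, e, h}  B4 = {a, g, i}  B5 = {c, d, i}  B6 = {f, g, i}  B7 = {b, h, i}
Tree: B1–B2, B1–B3, B2–B4, B2–B5, B2–B6, B1–B7
Every bag has size at most 3, so the width is 3 − 1 = 2 and tw(G) ≤ 2. On the other hand G contains the 3-clique {c, e, h}. A clique must lie in a single bag of any decomposition, so no decomposition can have width below 2. Therefore the treewidth is 2.

2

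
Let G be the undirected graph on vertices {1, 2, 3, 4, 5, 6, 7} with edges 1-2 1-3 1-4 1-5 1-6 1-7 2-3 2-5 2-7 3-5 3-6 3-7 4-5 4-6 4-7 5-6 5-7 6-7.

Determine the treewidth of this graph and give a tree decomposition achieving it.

Treewidth 4.
One optimal decomposition is:
Bags: B1 = {1, 3, 5, 6, 7}  B2 = {1, 2, 3, 5, 7}  B3 = {1, 4, 5, 6, 7}
Tree: B1–B2, B1–B3

Each bag holds 5 vertices, so the decomposition has width 4, which upper-bounds the treewidth. For the lower bound, the 5 vertices {1, 2, 3, 5, 7} are pairwise adjacent, and any tree decomposition puts a clique entirely inside one bag — forcing width ≥ 4. Combining the bounds, tw(G) = 4.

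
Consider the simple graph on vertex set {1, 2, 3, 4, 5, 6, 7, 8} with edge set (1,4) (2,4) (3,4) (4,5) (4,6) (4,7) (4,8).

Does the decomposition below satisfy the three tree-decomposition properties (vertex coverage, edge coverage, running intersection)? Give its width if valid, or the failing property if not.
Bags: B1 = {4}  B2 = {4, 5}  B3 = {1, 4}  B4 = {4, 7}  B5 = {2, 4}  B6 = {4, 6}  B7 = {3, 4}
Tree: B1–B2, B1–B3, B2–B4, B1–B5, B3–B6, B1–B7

A tree decomposition must satisfy three properties: every vertex lies in some bag; for every edge, both endpoints lie together in some bag; and for every vertex, the bags containing it form a connected subtree. Here vertex 8 appears in no bag, so the decomposition is invalid.

No — vertex 8 appears in no bag.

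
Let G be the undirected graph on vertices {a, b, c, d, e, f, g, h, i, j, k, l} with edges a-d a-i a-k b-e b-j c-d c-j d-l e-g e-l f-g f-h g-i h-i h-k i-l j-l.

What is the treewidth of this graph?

A width-3 tree decomposition is:
Bags: B1 = {b, c, d, j}  B2 = {b, d, j, l}  B3 = {b, d, e, l}  B4 = {a, d, e, l}  B5 = {a, e, i, l}  B6 = {a, e, g, i}  B7 = {a, g, i, k}  B8 = {g, h, i, k}  B9 = {f, g, h, k}
Tree: B1–B2, B2–B3, B3–B4, B4–B5, B5–B6, B6–B7, B7–B8, B8–B9
Every bag has size at most 4, so the width is 4 − 1 = 3 and tw(G) ≤ 3. For the lower bound: the 4 vertex sets {b,c,j}, {d}, {l}, {a,e,g,i} are disjoint, each induces a connected subgraph, and every pair is joined by at least one edge of G. Contracting each set to a single vertex therefore yields K_{4} as a minor, and since treewidth is minor-monotone, tw(G) ≥ tw(K_{4}) = 3. The upper and lower bounds meet at 3, so that is the treewidth.

3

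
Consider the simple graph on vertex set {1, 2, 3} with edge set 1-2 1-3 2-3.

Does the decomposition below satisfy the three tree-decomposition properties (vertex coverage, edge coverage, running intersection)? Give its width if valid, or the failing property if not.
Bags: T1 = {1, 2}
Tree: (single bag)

No — vertex 3 appears in no bag.

A tree decomposition must satisfy three properties: every vertex lies in some bag; for every edge, both endpoints lie together in some bag; and for every vertex, the bags containing it form a connected subtree. Here vertex 3 appears in no bag, so the decomposition is invalid.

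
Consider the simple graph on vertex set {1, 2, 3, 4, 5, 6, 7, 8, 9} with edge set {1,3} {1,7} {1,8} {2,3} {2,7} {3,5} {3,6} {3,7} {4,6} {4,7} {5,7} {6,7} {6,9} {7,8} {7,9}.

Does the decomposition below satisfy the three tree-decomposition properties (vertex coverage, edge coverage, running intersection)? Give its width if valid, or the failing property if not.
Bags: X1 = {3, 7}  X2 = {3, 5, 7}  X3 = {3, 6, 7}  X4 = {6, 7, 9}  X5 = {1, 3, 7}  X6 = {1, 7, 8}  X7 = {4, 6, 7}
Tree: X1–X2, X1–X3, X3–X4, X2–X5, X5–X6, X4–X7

No — vertex 2 appears in no bag.

A tree decomposition must satisfy three properties: every vertex lies in some bag; for every edge, both endpoints lie together in some bag; and for every vertex, the bags containing it form a connected subtree. Here vertex 2 appears in no bag, so the decomposition is invalid.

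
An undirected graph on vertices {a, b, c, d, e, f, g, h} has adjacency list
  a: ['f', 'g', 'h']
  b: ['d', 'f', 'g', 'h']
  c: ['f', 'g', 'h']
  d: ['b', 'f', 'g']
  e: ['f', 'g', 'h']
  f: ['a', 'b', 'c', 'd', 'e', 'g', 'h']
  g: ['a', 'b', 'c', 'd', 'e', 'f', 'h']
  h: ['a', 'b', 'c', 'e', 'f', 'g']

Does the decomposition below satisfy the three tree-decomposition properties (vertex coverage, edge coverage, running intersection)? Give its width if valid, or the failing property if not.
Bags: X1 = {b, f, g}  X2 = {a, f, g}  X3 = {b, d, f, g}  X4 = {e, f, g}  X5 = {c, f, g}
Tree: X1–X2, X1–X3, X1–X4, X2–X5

No — vertex h appears in no bag.

A tree decomposition must satisfy three properties: every vertex lies in some bag; for every edge, both endpoints lie together in some bag; and for every vertex, the bags containing it form a connected subtree. Here vertex h appears in no bag, so the decomposition is invalid.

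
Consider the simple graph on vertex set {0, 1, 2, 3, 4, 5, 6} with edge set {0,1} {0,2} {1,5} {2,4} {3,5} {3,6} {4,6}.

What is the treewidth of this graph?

2

A width-2 tree decomposition is:
Bags: B1 = {3, 5, 6}  B2 = {1, 5, 6}  B3 = {0, 1, 6}  B4 = {0, 2, 6}  B5 = {2, 4, 6}
Tree: B1–B2, B2–B3, B3–B4, B4–B5
Each bag holds 3 vertices, so the decomposition has width 2, which upper-bounds the treewidth. The edges 6–3–5–1–0–2–4–6 form a cycle, so G is not a tree and its treewidth is at least 2. Combining the bounds, tw(G) = 2.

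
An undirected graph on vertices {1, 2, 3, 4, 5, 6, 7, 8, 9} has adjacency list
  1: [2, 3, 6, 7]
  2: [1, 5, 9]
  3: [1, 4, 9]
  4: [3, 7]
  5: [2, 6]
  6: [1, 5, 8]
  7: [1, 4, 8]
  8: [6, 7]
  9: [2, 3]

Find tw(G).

A width-3 tree decomposition is:
Bags: B1 = {5, 6, 7, 8}  B2 = {1, 5, 6, 7}  B3 = {1, 2, 5, 7}  B4 = {1, 2, 4, 7}  B5 = {1, 2, 3, 4}  B6 = {2, 3, 4, 9}
Tree: B1–B2, B2–B3, B3–B4, B4–B5, B5–B6
The largest bag has 4 vertices, giving width 3; this decomposition certifies tw(G) ≤ 3. For the lower bound: the 4 vertex sets {5,6,8}, {7}, {1}, {2,3,4,9} are disjoint, each induces a connected subgraph, and every pair is joined by at least one edge of G. Contracting each set to a single vertex therefore yields K_{4} as a minor, and since treewidth is minor-monotone, tw(G) ≥ tw(K_{4}) = 3. The upper and lower bounds meet at 3, so that is the treewidth.

3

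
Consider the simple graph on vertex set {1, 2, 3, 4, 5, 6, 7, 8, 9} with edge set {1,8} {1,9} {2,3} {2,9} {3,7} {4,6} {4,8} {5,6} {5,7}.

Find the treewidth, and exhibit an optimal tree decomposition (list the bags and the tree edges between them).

Treewidth 2.
One optimal decomposition is:
Bags: B1 = {1, 8, 9}  B2 = {2, 8, 9}  B3 = {2, 3, 8}  B4 = {3, 7, 8}  B5 = {5, 7, 8}  B6 = {5, 6, 8}  B7 = {4, 6, 8}
Tree: B1–B2, B2–B3, B3–B4, B4–B5, B5–B6, B6–B7

The largest bag has 3 vertices, giving width 2; this decomposition certifies tw(G) ≤ 2. The edges 8–1–9–2–3–7–5–6–4–8 form a cycle, so G is not a tree and its treewidth is at least 2. Combining the bounds, tw(G) = 2.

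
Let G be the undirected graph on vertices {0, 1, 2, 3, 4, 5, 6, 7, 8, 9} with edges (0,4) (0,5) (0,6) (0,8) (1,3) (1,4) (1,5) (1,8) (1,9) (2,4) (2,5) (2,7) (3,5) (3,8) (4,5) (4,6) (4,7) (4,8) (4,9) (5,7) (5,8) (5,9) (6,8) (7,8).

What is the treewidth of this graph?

3

A width-3 tree decomposition is:
Bags: B1 = {1, 4, 5, 8}  B2 = {1, 4, 5, 9}  B3 = {1, 3, 5, 8}  B4 = {4, 5, 7, 8}  B5 = {0, 4, 5, 8}  B6 = {0, 4, 6, 8}  B7 = {2, 4, 5, 7}
Tree: B1–B2, B1–B3, B1–B4, B4–B5, B5–B6, B4–B7
Every bag has size at most 4, so the width is 4 − 1 = 3 and tw(G) ≤ 3. On the other hand G contains the 4-clique {1, 3, 5, 8}. A clique must lie in a single bag of any decomposition, so no decomposition can have width below 3. The upper and lower bounds meet at 3, so that is the treewidth.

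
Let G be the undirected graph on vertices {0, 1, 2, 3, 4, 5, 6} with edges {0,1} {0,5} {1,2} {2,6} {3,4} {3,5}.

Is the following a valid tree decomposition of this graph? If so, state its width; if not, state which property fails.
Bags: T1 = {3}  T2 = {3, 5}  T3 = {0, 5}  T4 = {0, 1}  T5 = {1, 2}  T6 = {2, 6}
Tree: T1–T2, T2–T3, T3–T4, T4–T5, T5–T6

No — vertex 4 appears in no bag.

A tree decomposition must satisfy three properties: every vertex lies in some bag; for every edge, both endpoints lie together in some bag; and for every vertex, the bags containing it form a connected subtree. Here vertex 4 appears in no bag, so the decomposition is invalid.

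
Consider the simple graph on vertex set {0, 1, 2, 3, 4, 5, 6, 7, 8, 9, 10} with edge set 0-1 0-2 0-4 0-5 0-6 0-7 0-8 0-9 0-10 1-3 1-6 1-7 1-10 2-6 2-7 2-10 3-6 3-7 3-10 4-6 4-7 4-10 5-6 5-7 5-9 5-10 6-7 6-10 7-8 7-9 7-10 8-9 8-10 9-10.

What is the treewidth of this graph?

4

A width-4 tree decomposition is:
Bags: B1 = {0, 5, 6, 7, 10}  B2 = {0, 1, 6, 7, 10}  B3 = {0, 4, 6, 7, 10}  B4 = {1, 3, 6, 7, 10}  B5 = {0, 5, 7, 9, 10}  B6 = {0, 7, 8, 9, 10}  B7 = {0, 2, 6, 7, 10}
Tree: B1–B2, B1–B3, B2–B4, B1–B5, B5–B6, B1–B7
Each bag holds 5 vertices, so the decomposition has width 4, which upper-bounds the treewidth. Conversely, {0, 7, 8, 9, 10} is a clique of size 5, and the vertices of any clique must share a bag in every tree decomposition; so some bag has ≥ 5 vertices and tw(G) ≥ 4. The upper and lower bounds meet at 4, so that is the treewidth.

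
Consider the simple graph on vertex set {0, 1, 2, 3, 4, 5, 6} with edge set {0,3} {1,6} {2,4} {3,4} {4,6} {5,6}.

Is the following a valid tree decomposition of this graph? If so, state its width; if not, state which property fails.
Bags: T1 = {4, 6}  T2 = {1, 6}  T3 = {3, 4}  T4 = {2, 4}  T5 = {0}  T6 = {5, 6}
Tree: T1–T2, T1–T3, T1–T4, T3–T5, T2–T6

A tree decomposition must satisfy three properties: every vertex lies in some bag; for every edge, both endpoints lie together in some bag; and for every vertex, the bags containing it form a connected subtree. Here edge (3,0) lies in no bag, so the decomposition is invalid.

No — edge (3,0) lies in no bag.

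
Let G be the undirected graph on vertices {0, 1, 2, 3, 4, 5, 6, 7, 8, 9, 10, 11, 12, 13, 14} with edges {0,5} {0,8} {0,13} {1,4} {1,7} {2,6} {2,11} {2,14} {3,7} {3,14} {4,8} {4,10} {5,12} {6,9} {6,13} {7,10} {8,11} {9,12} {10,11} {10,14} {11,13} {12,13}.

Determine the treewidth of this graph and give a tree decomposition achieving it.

Each bag holds 4 vertices, so the decomposition has width 3, which upper-bounds the treewidth. For the lower bound: the 4 vertex sets {1,3,7}, {14}, {10}, {2,4,8,11} are disjoint, each induces a connected subgraph, and every pair is joined by at least one edge of G. Contracting each set to a single vertex therefore yields K_{4} as a minor, and since treewidth is minor-monotone, tw(G) ≥ tw(K_{4}) = 3. The upper and lower bounds meet at 3, so that is the treewidth.

Treewidth 3.
One such decomposition:
Bags: B1 = {1, 3, 7, 14}  B2 = {1, 7, 10, 14}  B3 = {1, 4, 10, 14}  B4 = {2, 4, 10, 14}  B5 = {2, 4, 10, 11}  B6 = {2, 4, 8, 11}  B7 = {2, 6, 8, 11}  B8 = {6, 8, 11, 13}  B9 = {0, 6, 8, 13}  B10 = {0, 6, 9, 13}  B11 = {0, 9, 12, 13}  B12 = {0, 5, 9, 12}
Tree: B1–B2, B2–B3, B3–B4, B4–B5, B5–B6, B6–B7, B7–B8, B8–B9, B9–B10, B10–B11, B11–B12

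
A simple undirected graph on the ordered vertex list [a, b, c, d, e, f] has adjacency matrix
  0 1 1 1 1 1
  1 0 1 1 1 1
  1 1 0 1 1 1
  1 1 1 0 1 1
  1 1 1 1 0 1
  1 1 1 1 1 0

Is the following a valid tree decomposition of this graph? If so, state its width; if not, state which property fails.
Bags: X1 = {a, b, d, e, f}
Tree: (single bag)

A tree decomposition must satisfy three properties: every vertex lies in some bag; for every edge, both endpoints lie together in some bag; and for every vertex, the bags containing it form a connected subtree. Here vertex c appears in no bag, so the decomposition is invalid.

No — vertex c appears in no bag.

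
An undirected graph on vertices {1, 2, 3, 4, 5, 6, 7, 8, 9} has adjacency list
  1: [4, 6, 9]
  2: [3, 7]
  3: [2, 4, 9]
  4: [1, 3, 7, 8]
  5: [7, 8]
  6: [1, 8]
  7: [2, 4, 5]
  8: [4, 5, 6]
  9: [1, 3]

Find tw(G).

A width-3 tree decomposition is:
Bags: B1 = {2, 5, 7, 8}  B2 = {2, 4, 7, 8}  B3 = {2, 3, 4, 8}  B4 = {3, 4, 6, 8}  B5 = {1, 3, 4, 6}  B6 = {1, 3, 6, 9}
Tree: B1–B2, B2–B3, B3–B4, B4–B5, B5–B6
Every bag has size at most 4, so the width is 4 − 1 = 3 and tw(G) ≤ 3. For the lower bound: the 4 vertex sets {2,5,7}, {8}, {4}, {1,3,6,9} are disjoint, each induces a connected subgraph, and every pair is joined by at least one edge of G. Contracting each set to a single vertex therefore yields K_{4} as a minor, and since treewidth is minor-monotone, tw(G) ≥ tw(K_{4}) = 3. Combining the bounds, tw(G) = 3.

3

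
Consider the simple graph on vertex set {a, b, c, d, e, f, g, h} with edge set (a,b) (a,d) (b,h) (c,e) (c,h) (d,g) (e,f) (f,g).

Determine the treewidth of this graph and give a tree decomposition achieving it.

The largest bag has 3 vertices, giving width 2; this decomposition certifies tw(G) ≤ 2. Since b–h–c–e–f–g–d–a–b is a cycle in G, G is not acyclic. Forests are exactly the graphs of treewidth ≤ 1, so tw(G) ≥ 2. The upper and lower bounds meet at 2, so that is the treewidth.

Treewidth 2.
One such decomposition:
Bags: B1 = {b, c, h}  B2 = {b, c, e}  B3 = {b, e, f}  B4 = {b, f, g}  B5 = {b, d, g}  B6 = {a, b, d}
Tree: B1–B2, B2–B3, B3–B4, B4–B5, B5–B6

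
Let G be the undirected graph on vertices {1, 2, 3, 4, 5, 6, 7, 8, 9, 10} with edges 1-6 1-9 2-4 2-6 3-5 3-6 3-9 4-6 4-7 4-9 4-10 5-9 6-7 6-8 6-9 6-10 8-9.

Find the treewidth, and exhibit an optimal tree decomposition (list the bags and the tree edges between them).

Every bag has size at most 3, so the width is 3 − 1 = 2 and tw(G) ≤ 2. For the lower bound, the 3 vertices {3, 5, 9} are pairwise adjacent, and any tree decomposition puts a clique entirely inside one bag — forcing width ≥ 2. The upper and lower bounds meet at 2, so that is the treewidth.

Treewidth 2.
One such decomposition:
Bags: B1 = {4, 6, 7}  B2 = {4, 6, 9}  B3 = {1, 6, 9}  B4 = {6, 8, 9}  B5 = {3, 6, 9}  B6 = {2, 4, 6}  B7 = {3, 5, 9}  B8 = {4, 6, 10}
Tree: B1–B2, B2–B3, B2–B4, B3–B5, B1–B6, B5–B7, B6–B8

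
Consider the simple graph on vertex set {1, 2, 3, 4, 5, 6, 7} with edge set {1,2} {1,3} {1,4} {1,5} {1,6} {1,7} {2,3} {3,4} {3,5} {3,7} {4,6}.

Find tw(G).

2

A width-2 tree decomposition is:
Bags: B1 = {1, 2, 3}  B2 = {1, 3, 5}  B3 = {1, 3, 4}  B4 = {1, 4, 6}  B5 = {1, 3, 7}
Tree: B1–B2, B1–B3, B3–B4, B1–B5
The largest bag has 3 vertices, giving width 2; this decomposition certifies tw(G) ≤ 2. For the lower bound, the 3 vertices {1, 2, 3} are pairwise adjacent, and any tree decomposition puts a clique entirely inside one bag — forcing width ≥ 2. The upper and lower bounds meet at 2, so that is the treewidth.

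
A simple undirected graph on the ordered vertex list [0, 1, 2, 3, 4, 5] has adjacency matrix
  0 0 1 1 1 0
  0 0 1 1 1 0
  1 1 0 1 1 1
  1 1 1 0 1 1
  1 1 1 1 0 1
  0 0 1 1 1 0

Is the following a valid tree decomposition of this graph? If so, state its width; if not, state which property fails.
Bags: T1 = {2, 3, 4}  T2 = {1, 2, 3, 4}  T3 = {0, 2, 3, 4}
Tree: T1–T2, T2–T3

No — vertex 5 appears in no bag.

A tree decomposition must satisfy three properties: every vertex lies in some bag; for every edge, both endpoints lie together in some bag; and for every vertex, the bags containing it form a connected subtree. Here vertex 5 appears in no bag, so the decomposition is invalid.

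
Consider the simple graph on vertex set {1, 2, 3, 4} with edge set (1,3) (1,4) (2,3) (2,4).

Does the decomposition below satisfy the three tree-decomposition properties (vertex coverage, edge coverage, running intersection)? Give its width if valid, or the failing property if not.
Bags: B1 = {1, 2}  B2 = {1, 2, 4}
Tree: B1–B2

No — vertex 3 appears in no bag.

A tree decomposition must satisfy three properties: every vertex lies in some bag; for every edge, both endpoints lie together in some bag; and for every vertex, the bags containing it form a connected subtree. Here vertex 3 appears in no bag, so the decomposition is invalid.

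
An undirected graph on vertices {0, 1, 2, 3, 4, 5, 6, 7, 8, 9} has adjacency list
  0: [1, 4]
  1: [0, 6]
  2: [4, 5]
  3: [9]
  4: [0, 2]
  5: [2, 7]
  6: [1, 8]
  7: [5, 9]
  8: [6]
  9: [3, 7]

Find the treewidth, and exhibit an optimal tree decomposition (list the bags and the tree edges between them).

Each bag holds 2 vertices, so the decomposition has width 1, which upper-bounds the treewidth. Any graph with an edge has treewidth ≥ 1, and G has the edge 3–9. Therefore the treewidth is 1.

Treewidth 1.
One such decomposition:
Bags: B1 = {3, 9}  B2 = {7, 9}  B3 = {5, 7}  B4 = {2, 5}  B5 = {2, 4}  B6 = {0, 4}  B7 = {0, 1}  B8 = {1, 6}  B9 = {6, 8}
Tree: B1–B2, B2–B3, B3–B4, B4–B5, B5–B6, B6–B7, B7–B8, B8–B9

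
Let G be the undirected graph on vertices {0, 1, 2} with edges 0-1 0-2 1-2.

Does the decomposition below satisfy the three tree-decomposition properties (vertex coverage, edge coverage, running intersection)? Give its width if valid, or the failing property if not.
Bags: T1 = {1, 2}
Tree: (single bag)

No — vertex 0 appears in no bag.

A tree decomposition must satisfy three properties: every vertex lies in some bag; for every edge, both endpoints lie together in some bag; and for every vertex, the bags containing it form a connected subtree. Here vertex 0 appears in no bag, so the decomposition is invalid.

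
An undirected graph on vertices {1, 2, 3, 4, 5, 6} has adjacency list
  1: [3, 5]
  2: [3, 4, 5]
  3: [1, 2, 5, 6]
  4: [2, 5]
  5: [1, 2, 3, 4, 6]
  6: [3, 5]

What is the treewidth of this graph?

2

A width-2 tree decomposition is:
Bags: B1 = {2, 3, 5}  B2 = {3, 5, 6}  B3 = {1, 3, 5}  B4 = {2, 4, 5}
Tree: B1–B2, B1–B3, B1–B4
The largest bag has 3 vertices, giving width 2; this decomposition certifies tw(G) ≤ 2. On the other hand G contains the 3-clique {1, 3, 5}. A clique must lie in a single bag of any decomposition, so no decomposition can have width below 2. Therefore the treewidth is 2.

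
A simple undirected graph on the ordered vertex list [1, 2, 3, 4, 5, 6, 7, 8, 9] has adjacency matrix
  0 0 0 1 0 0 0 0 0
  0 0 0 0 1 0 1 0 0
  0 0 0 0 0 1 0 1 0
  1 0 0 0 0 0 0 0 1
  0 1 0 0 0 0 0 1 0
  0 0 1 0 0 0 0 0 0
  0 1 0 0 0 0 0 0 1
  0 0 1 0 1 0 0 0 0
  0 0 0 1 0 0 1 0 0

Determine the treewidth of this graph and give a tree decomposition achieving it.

Each bag holds 2 vertices, so the decomposition has width 1, which upper-bounds the treewidth. Any graph with an edge has treewidth ≥ 1, and G has the edge 1–4. Therefore the treewidth is 1.

Treewidth 1.
Bags: B1 = {1, 4}  B2 = {4, 9}  B3 = {7, 9}  B4 = {2, 7}  B5 = {2, 5}  B6 = {5, 8}  B7 = {3, 8}  B8 = {3, 6}
Tree: B1–B2, B2–B3, B3–B4, B4–B5, B5–B6, B6–B7, B7–B8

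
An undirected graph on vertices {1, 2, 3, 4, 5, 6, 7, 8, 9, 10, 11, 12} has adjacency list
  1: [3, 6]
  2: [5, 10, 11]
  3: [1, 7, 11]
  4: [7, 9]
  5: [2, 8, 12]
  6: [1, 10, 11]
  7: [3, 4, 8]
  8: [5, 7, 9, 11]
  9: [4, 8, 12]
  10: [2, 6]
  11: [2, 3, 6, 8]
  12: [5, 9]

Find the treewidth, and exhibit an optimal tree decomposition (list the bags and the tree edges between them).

Treewidth 3.
One optimal decomposition is:
Bags: B1 = {4, 5, 9, 12}  B2 = {4, 5, 8, 9}  B3 = {4, 5, 7, 8}  B4 = {2, 5, 7, 8}  B5 = {2, 7, 8, 11}  B6 = {2, 3, 7, 11}  B7 = {2, 3, 10, 11}  B8 = {3, 6, 10, 11}  B9 = {1, 3, 6, 10}
Tree: B1–B2, B2–B3, B3–B4, B4–B5, B5–B6, B6–B7, B7–B8, B8–B9

Each bag holds 4 vertices, so the decomposition has width 3, which upper-bounds the treewidth. For the lower bound: the 4 vertex sets {4,9,12}, {5}, {8}, {2,3,7,11} are disjoint, each induces a connected subgraph, and every pair is joined by at least one edge of G. Contracting each set to a single vertex therefore yields K_{4} as a minor, and since treewidth is minor-monotone, tw(G) ≥ tw(K_{4}) = 3. Hence tw(G) = 3 exactly.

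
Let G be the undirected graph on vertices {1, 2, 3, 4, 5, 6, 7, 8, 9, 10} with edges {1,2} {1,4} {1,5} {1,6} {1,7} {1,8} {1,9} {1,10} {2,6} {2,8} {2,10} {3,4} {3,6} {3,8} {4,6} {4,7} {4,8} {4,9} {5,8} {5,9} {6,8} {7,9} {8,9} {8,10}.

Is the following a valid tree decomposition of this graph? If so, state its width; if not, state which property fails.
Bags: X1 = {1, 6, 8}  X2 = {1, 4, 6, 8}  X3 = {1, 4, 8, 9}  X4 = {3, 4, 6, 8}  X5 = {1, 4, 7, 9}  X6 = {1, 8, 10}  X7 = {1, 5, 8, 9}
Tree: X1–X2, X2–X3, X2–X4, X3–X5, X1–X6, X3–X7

No — vertex 2 appears in no bag.

A tree decomposition must satisfy three properties: every vertex lies in some bag; for every edge, both endpoints lie together in some bag; and for every vertex, the bags containing it form a connected subtree. Here vertex 2 appears in no bag, so the decomposition is invalid.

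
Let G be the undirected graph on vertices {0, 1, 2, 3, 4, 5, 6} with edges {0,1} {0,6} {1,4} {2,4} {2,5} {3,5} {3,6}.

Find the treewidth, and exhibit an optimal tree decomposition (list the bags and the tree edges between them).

Treewidth 2.
One optimal decomposition is:
Bags: B1 = {2, 3, 5}  B2 = {2, 3, 6}  B3 = {0, 2, 6}  B4 = {0, 1, 2}  B5 = {1, 2, 4}
Tree: B1–B2, B2–B3, B3–B4, B4–B5

Each bag holds 3 vertices, so the decomposition has width 2, which upper-bounds the treewidth. Since 2–5–3–6–0–1–4–2 is a cycle in G, G is not acyclic. Forests are exactly the graphs of treewidth ≤ 1, so tw(G) ≥ 2. Combining the bounds, tw(G) = 2.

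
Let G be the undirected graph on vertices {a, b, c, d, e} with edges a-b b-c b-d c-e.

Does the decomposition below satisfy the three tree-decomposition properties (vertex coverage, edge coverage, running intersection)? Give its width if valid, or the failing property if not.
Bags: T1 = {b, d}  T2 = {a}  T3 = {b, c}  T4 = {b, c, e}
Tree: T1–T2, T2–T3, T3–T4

A tree decomposition must satisfy three properties: every vertex lies in some bag; for every edge, both endpoints lie together in some bag; and for every vertex, the bags containing it form a connected subtree. Here edge (b,a) lies in no bag, so the decomposition is invalid.

No — edge (b,a) lies in no bag.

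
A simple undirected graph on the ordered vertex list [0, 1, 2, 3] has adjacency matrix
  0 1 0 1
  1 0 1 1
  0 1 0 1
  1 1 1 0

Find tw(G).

2

A width-2 tree decomposition is:
Bags: B1 = {0, 1, 3}  B2 = {1, 2, 3}
Tree: B1–B2
The largest bag has 3 vertices, giving width 2; this decomposition certifies tw(G) ≤ 2. Conversely, {0, 1, 3} is a clique of size 3, and the vertices of any clique must share a bag in every tree decomposition; so some bag has ≥ 3 vertices and tw(G) ≥ 2. Combining the bounds, tw(G) = 2.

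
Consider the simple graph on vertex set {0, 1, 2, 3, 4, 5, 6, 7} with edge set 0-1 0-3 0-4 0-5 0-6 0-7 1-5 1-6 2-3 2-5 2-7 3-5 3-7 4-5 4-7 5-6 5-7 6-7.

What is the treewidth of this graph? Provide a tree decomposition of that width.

Each bag holds 4 vertices, so the decomposition has width 3, which upper-bounds the treewidth. Conversely, {0, 1, 5, 6} is a clique of size 4, and the vertices of any clique must share a bag in every tree decomposition; so some bag has ≥ 4 vertices and tw(G) ≥ 3. Hence tw(G) = 3 exactly.

Treewidth 3.
One optimal decomposition is:
Bags: B1 = {0, 3, 5, 7}  B2 = {0, 4, 5, 7}  B3 = {2, 3, 5, 7}  B4 = {0, 5, 6, 7}  B5 = {0, 1, 5, 6}
Tree: B1–B2, B1–B3, B2–B4, B4–B5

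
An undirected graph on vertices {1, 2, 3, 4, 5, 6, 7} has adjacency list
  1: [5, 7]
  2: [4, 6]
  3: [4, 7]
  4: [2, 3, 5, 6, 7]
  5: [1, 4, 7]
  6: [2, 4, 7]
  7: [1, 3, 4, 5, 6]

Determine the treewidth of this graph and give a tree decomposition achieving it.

Every bag has size at most 3, so the width is 3 − 1 = 2 and tw(G) ≤ 2. On the other hand G contains the 3-clique {1, 5, 7}. A clique must lie in a single bag of any decomposition, so no decomposition can have width below 2. Hence tw(G) = 2 exactly.

Treewidth 2.
One optimal decomposition is:
Bags: B1 = {4, 6, 7}  B2 = {3, 4, 7}  B3 = {4, 5, 7}  B4 = {2, 4, 6}  B5 = {1, 5, 7}
Tree: B1–B2, B2–B3, B1–B4, B3–B5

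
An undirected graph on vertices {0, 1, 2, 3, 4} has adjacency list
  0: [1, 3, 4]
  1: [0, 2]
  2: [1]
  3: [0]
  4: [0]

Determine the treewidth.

A width-1 tree decomposition is:
Bags: B1 = {1, 2}  B2 = {0, 1}  B3 = {0, 3}  B4 = {0, 4}
Tree: B1–B2, B2–B3, B3–B4
Each bag holds 2 vertices, so the decomposition has width 1, which upper-bounds the treewidth. Since G has at least one edge (e.g. 1–2), it is not an edgeless graph, so tw(G) ≥ 1. The upper and lower bounds meet at 1, so that is the treewidth.

1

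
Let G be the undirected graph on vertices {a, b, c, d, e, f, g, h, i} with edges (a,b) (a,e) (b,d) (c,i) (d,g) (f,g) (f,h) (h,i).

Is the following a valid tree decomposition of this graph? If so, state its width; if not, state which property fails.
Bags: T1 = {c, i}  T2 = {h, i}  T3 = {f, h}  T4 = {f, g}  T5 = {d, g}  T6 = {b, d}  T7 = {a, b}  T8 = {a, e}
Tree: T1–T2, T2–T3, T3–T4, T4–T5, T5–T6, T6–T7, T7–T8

Yes; width 1.

Every vertex of G appears in some bag (union = {a, b, c, d, e, f, g, h, i}); every edge is covered by a bag; and for each vertex v the set of bags containing v is connected in the bag tree. The decomposition is therefore valid. The largest bag has 2 vertices, so the width is 1.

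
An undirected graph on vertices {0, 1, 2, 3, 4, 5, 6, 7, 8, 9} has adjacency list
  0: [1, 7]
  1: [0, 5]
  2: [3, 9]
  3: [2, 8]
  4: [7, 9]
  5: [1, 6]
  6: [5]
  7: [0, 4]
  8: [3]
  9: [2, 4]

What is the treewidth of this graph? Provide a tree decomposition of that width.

Treewidth 1.
One optimal decomposition is:
Bags: B1 = {3, 8}  B2 = {2, 3}  B3 = {2, 9}  B4 = {4, 9}  B5 = {4, 7}  B6 = {0, 7}  B7 = {0, 1}  B8 = {1, 5}  B9 = {5, 6}
Tree: B1–B2, B2–B3, B3–B4, B4–B5, B5–B6, B6–B7, B7–B8, B8–B9

Each bag holds 2 vertices, so the decomposition has width 1, which upper-bounds the treewidth. G has an edge, so its treewidth is at least 1. Combining the bounds, tw(G) = 1.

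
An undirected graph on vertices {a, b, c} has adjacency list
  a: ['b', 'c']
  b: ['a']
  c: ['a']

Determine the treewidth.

1

A width-1 tree decomposition is:
Bags: B1 = {a, b}  B2 = {a, c}
Tree: B1–B2
Every bag has size at most 2, so the width is 2 − 1 = 1 and tw(G) ≤ 1. Any graph with an edge has treewidth ≥ 1, and G has the edge a–b. Hence tw(G) = 1 exactly.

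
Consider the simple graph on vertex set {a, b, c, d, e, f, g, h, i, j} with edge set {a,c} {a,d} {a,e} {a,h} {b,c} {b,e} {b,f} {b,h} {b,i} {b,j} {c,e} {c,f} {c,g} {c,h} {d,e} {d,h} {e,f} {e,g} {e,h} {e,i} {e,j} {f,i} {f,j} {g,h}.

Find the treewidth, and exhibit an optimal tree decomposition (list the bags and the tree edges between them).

Every bag has size at most 4, so the width is 4 − 1 = 3 and tw(G) ≤ 3. For the lower bound, the 4 vertices {b, e, f, j} are pairwise adjacent, and any tree decomposition puts a clique entirely inside one bag — forcing width ≥ 3. Therefore the treewidth is 3.

Treewidth 3.
One optimal decomposition is:
Bags: B1 = {b, c, e, f}  B2 = {b, c, e, h}  B3 = {c, e, g, h}  B4 = {a, c, e, h}  B5 = {b, e, f, i}  B6 = {a, d, e, h}  B7 = {b, e, f, j}
Tree: B1–B2, B2–B3, B2–B4, B1–B5, B4–B6, B1–B7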